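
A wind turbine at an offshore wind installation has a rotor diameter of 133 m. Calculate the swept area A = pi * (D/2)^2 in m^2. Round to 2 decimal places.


Compute the rotor radius:
  r = D / 2 = 133 / 2 = 66.5 m
Calculate swept area:
  A = pi * r^2 = pi * 66.5^2
  A = 13892.91 m^2

13892.91


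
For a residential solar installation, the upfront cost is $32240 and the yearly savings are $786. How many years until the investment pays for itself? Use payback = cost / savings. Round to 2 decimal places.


Simple payback period = initial cost / annual savings
Payback = 32240 / 786
Payback = 41.02 years

41.02


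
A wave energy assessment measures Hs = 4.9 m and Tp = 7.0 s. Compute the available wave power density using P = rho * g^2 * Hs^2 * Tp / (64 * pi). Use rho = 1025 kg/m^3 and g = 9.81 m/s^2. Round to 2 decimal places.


Apply wave power formula:
  g^2 = 9.81^2 = 96.2361
  Hs^2 = 4.9^2 = 24.01
  Numerator = rho * g^2 * Hs^2 * Tp = 1025 * 96.2361 * 24.01 * 7.0 = 16578761.36
  Denominator = 64 * pi = 201.0619
  P = 16578761.36 / 201.0619 = 82455.99 W/m

82455.99


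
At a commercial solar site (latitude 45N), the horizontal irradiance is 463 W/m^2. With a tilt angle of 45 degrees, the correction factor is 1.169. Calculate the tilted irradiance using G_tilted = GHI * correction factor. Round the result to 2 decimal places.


Identify the given values:
  GHI = 463 W/m^2, tilt correction factor = 1.169
Apply the formula G_tilted = GHI * factor:
  G_tilted = 463 * 1.169
  G_tilted = 541.25 W/m^2

541.25


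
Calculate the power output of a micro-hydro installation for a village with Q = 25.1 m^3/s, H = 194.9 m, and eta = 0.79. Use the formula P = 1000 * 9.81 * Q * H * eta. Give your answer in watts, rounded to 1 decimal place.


Apply the hydropower formula P = rho * g * Q * H * eta
rho * g = 1000 * 9.81 = 9810.0
P = 9810.0 * 25.1 * 194.9 * 0.79
P = 37912433.3 W

37912433.3


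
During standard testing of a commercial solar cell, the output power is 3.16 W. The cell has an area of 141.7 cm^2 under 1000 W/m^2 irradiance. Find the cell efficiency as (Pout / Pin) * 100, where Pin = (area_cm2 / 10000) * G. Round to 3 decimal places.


First compute the input power:
  Pin = area_cm2 / 10000 * G = 141.7 / 10000 * 1000 = 14.17 W
Then compute efficiency:
  Efficiency = (Pout / Pin) * 100 = (3.16 / 14.17) * 100
  Efficiency = 22.301%

22.301


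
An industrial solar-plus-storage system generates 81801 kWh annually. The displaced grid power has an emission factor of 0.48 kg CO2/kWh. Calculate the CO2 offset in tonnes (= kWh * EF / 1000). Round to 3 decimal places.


CO2 offset in kg = generation * emission_factor
CO2 offset = 81801 * 0.48 = 39264.48 kg
Convert to tonnes:
  CO2 offset = 39264.48 / 1000 = 39.264 tonnes

39.264


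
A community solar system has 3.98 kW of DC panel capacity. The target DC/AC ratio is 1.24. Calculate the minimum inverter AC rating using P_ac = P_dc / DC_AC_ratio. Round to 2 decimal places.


The inverter AC capacity is determined by the DC/AC ratio.
Given: P_dc = 3.98 kW, DC/AC ratio = 1.24
P_ac = P_dc / ratio = 3.98 / 1.24
P_ac = 3.21 kW

3.21


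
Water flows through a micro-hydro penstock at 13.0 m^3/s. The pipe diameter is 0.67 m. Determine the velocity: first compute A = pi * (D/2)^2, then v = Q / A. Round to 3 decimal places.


Compute pipe cross-sectional area:
  A = pi * (D/2)^2 = pi * (0.67/2)^2 = 0.3526 m^2
Calculate velocity:
  v = Q / A = 13.0 / 0.3526
  v = 36.873 m/s

36.873


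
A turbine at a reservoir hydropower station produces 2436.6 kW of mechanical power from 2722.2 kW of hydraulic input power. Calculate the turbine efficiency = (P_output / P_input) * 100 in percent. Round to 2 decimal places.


Turbine efficiency = (output power / input power) * 100
eta = (2436.6 / 2722.2) * 100
eta = 89.51%

89.51


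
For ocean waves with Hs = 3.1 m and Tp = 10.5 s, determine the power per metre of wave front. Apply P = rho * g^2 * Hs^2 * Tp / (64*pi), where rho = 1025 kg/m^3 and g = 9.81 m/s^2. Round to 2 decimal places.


Apply wave power formula:
  g^2 = 9.81^2 = 96.2361
  Hs^2 = 3.1^2 = 9.61
  Numerator = rho * g^2 * Hs^2 * Tp = 1025 * 96.2361 * 9.61 * 10.5 = 9953471.26
  Denominator = 64 * pi = 201.0619
  P = 9953471.26 / 201.0619 = 49504.50 W/m

49504.50


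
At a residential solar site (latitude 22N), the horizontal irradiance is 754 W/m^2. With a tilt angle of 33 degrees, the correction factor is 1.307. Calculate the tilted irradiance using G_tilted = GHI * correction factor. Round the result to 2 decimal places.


Identify the given values:
  GHI = 754 W/m^2, tilt correction factor = 1.307
Apply the formula G_tilted = GHI * factor:
  G_tilted = 754 * 1.307
  G_tilted = 985.48 W/m^2

985.48


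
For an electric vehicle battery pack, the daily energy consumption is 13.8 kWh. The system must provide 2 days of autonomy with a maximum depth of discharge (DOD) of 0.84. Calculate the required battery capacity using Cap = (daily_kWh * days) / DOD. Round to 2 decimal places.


Total energy needed = daily * days = 13.8 * 2 = 27.6 kWh
Account for depth of discharge:
  Cap = total_energy / DOD = 27.6 / 0.84
  Cap = 32.86 kWh

32.86


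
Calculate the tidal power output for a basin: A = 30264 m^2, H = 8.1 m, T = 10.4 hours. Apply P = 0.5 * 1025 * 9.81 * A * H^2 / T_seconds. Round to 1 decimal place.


Convert period to seconds: T = 10.4 * 3600 = 37440.0 s
H^2 = 8.1^2 = 65.61
P = 0.5 * rho * g * A * H^2 / T
P = 0.5 * 1025 * 9.81 * 30264 * 65.61 / 37440.0
P = 266638.8 W

266638.8


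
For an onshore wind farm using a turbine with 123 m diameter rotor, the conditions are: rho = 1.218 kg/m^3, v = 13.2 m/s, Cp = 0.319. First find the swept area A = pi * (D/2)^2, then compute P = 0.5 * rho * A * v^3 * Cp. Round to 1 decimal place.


Step 1 -- Compute swept area:
  A = pi * (D/2)^2 = pi * (123/2)^2 = 11882.29 m^2
Step 2 -- Apply wind power equation:
  P = 0.5 * rho * A * v^3 * Cp
  v^3 = 13.2^3 = 2299.968
  P = 0.5 * 1.218 * 11882.29 * 2299.968 * 0.319
  P = 5309209.6 W

5309209.6


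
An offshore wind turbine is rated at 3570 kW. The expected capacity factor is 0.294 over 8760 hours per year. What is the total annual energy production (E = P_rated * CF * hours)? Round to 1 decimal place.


Annual energy = rated_kW * capacity_factor * hours_per_year
Given: P_rated = 3570 kW, CF = 0.294, hours = 8760
E = 3570 * 0.294 * 8760
E = 9194320.8 kWh

9194320.8


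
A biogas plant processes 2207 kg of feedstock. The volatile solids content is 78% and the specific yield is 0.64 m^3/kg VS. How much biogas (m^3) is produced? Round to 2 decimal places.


Compute volatile solids:
  VS = mass * VS_fraction = 2207 * 0.78 = 1721.46 kg
Calculate biogas volume:
  Biogas = VS * specific_yield = 1721.46 * 0.64
  Biogas = 1101.73 m^3

1101.73


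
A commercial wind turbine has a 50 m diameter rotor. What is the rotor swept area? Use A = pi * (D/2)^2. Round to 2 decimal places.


Compute the rotor radius:
  r = D / 2 = 50 / 2 = 25.0 m
Calculate swept area:
  A = pi * r^2 = pi * 25.0^2
  A = 1963.50 m^2

1963.50


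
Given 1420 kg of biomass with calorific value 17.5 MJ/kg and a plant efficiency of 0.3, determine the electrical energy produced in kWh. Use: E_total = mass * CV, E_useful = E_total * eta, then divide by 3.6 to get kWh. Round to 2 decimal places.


Total energy = mass * CV = 1420 * 17.5 = 24850.0 MJ
Useful energy = total * eta = 24850.0 * 0.3 = 7455.0 MJ
Convert to kWh: 7455.0 / 3.6
Useful energy = 2070.83 kWh

2070.83


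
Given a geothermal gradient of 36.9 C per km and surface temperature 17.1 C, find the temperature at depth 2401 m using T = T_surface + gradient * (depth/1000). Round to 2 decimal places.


Convert depth to km: 2401 / 1000 = 2.401 km
Temperature increase = gradient * depth_km = 36.9 * 2.401 = 88.6 C
Temperature at depth = T_surface + delta_T = 17.1 + 88.6
T = 105.70 C

105.70


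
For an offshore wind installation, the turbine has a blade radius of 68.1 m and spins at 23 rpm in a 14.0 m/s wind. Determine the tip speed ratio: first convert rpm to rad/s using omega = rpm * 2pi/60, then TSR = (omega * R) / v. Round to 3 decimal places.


Convert rotational speed to rad/s:
  omega = 23 * 2 * pi / 60 = 2.4086 rad/s
Compute tip speed:
  v_tip = omega * R = 2.4086 * 68.1 = 164.023 m/s
Tip speed ratio:
  TSR = v_tip / v_wind = 164.023 / 14.0 = 11.716

11.716


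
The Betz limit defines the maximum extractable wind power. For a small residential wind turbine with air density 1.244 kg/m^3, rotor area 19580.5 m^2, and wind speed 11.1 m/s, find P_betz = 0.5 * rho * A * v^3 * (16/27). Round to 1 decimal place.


The Betz coefficient Cp_max = 16/27 = 0.5926
v^3 = 11.1^3 = 1367.631
P_betz = 0.5 * rho * A * v^3 * Cp_max
P_betz = 0.5 * 1.244 * 19580.5 * 1367.631 * 0.5926
P_betz = 9870503.7 W

9870503.7


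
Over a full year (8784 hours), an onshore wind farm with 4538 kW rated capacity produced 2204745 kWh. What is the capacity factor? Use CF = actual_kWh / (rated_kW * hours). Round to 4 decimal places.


Capacity factor = actual output / maximum possible output
Maximum possible = rated * hours = 4538 * 8784 = 39861792 kWh
CF = 2204745 / 39861792
CF = 0.0553

0.0553


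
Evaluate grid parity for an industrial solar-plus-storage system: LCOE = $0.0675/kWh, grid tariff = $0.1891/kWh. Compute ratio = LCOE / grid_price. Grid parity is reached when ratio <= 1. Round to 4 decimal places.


Compare LCOE to grid price:
  LCOE = $0.0675/kWh, Grid price = $0.1891/kWh
  Ratio = LCOE / grid_price = 0.0675 / 0.1891 = 0.3570
  Grid parity achieved (ratio <= 1)? yes

0.3570


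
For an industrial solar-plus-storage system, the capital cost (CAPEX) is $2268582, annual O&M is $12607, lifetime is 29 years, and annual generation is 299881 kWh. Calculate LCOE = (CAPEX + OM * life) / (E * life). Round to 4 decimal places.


Total cost = CAPEX + OM * lifetime = 2268582 + 12607 * 29 = 2268582 + 365603 = 2634185
Total generation = annual * lifetime = 299881 * 29 = 8696549 kWh
LCOE = 2634185 / 8696549
LCOE = 0.3029 $/kWh

0.3029


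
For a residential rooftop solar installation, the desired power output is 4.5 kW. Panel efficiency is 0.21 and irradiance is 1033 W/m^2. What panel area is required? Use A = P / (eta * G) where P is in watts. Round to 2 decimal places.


Convert target power to watts: P = 4.5 * 1000 = 4500.0 W
Compute denominator: eta * G = 0.21 * 1033 = 216.93
Required area A = P / (eta * G) = 4500.0 / 216.93
A = 20.74 m^2

20.74


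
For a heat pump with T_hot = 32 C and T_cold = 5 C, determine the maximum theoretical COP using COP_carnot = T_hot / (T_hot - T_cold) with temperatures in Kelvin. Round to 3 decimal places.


Convert to Kelvin:
  T_hot = 32 + 273.15 = 305.15 K
  T_cold = 5 + 273.15 = 278.15 K
Apply Carnot COP formula:
  COP = T_hot_K / (T_hot_K - T_cold_K) = 305.15 / 27.0
  COP = 11.302

11.302


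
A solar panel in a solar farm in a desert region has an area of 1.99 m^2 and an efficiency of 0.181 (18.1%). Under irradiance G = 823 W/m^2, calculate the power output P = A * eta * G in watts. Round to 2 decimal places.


Use the solar power formula P = A * eta * G.
Given: A = 1.99 m^2, eta = 0.181, G = 823 W/m^2
P = 1.99 * 0.181 * 823
P = 296.44 W

296.44


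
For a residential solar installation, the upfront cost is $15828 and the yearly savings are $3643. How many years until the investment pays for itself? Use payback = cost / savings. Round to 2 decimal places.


Simple payback period = initial cost / annual savings
Payback = 15828 / 3643
Payback = 4.34 years

4.34


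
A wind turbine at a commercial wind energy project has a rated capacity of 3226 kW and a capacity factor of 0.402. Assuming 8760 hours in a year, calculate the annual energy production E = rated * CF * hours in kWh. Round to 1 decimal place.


Annual energy = rated_kW * capacity_factor * hours_per_year
Given: P_rated = 3226 kW, CF = 0.402, hours = 8760
E = 3226 * 0.402 * 8760
E = 11360423.5 kWh

11360423.5


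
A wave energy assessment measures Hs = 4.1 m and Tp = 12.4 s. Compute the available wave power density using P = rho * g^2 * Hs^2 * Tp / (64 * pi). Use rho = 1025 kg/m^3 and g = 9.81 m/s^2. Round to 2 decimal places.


Apply wave power formula:
  g^2 = 9.81^2 = 96.2361
  Hs^2 = 4.1^2 = 16.81
  Numerator = rho * g^2 * Hs^2 * Tp = 1025 * 96.2361 * 16.81 * 12.4 = 20561333.57
  Denominator = 64 * pi = 201.0619
  P = 20561333.57 / 201.0619 = 102263.68 W/m

102263.68


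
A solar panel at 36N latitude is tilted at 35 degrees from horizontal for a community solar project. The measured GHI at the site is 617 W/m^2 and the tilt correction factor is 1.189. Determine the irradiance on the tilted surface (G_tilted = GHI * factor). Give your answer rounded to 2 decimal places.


Identify the given values:
  GHI = 617 W/m^2, tilt correction factor = 1.189
Apply the formula G_tilted = GHI * factor:
  G_tilted = 617 * 1.189
  G_tilted = 733.61 W/m^2

733.61


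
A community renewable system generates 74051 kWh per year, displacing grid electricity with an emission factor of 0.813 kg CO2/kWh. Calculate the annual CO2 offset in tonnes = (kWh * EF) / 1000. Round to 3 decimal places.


CO2 offset in kg = generation * emission_factor
CO2 offset = 74051 * 0.813 = 60203.46 kg
Convert to tonnes:
  CO2 offset = 60203.46 / 1000 = 60.203 tonnes

60.203


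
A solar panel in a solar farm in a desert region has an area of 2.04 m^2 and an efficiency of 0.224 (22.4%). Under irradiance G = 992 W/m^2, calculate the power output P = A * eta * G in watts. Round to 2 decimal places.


Use the solar power formula P = A * eta * G.
Given: A = 2.04 m^2, eta = 0.224, G = 992 W/m^2
P = 2.04 * 0.224 * 992
P = 453.30 W

453.30


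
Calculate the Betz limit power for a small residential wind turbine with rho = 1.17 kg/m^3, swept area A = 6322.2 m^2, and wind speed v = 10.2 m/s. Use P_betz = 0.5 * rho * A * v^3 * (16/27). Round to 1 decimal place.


The Betz coefficient Cp_max = 16/27 = 0.5926
v^3 = 10.2^3 = 1061.208
P_betz = 0.5 * rho * A * v^3 * Cp_max
P_betz = 0.5 * 1.17 * 6322.2 * 1061.208 * 0.5926
P_betz = 2325845.3 W

2325845.3


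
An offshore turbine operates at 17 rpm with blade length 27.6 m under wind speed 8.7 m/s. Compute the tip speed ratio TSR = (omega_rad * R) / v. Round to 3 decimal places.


Convert rotational speed to rad/s:
  omega = 17 * 2 * pi / 60 = 1.7802 rad/s
Compute tip speed:
  v_tip = omega * R = 1.7802 * 27.6 = 49.135 m/s
Tip speed ratio:
  TSR = v_tip / v_wind = 49.135 / 8.7 = 5.648

5.648


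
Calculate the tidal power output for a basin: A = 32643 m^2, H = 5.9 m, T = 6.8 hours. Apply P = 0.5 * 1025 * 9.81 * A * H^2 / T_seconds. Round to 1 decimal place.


Convert period to seconds: T = 6.8 * 3600 = 24480.0 s
H^2 = 5.9^2 = 34.81
P = 0.5 * rho * g * A * H^2 / T
P = 0.5 * 1025 * 9.81 * 32643 * 34.81 / 24480.0
P = 233370.3 W

233370.3


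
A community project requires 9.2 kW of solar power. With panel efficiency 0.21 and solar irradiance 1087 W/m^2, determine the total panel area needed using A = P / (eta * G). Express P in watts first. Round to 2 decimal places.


Convert target power to watts: P = 9.2 * 1000 = 9200.0 W
Compute denominator: eta * G = 0.21 * 1087 = 228.27
Required area A = P / (eta * G) = 9200.0 / 228.27
A = 40.30 m^2

40.30


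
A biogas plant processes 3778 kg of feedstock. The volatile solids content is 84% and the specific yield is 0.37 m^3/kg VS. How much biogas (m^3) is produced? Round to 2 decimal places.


Compute volatile solids:
  VS = mass * VS_fraction = 3778 * 0.84 = 3173.52 kg
Calculate biogas volume:
  Biogas = VS * specific_yield = 3173.52 * 0.37
  Biogas = 1174.20 m^3

1174.20


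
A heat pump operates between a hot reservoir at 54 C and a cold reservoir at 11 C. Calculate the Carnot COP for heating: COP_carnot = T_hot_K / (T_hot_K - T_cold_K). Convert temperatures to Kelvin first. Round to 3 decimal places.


Convert to Kelvin:
  T_hot = 54 + 273.15 = 327.15 K
  T_cold = 11 + 273.15 = 284.15 K
Apply Carnot COP formula:
  COP = T_hot_K / (T_hot_K - T_cold_K) = 327.15 / 43.0
  COP = 7.608

7.608


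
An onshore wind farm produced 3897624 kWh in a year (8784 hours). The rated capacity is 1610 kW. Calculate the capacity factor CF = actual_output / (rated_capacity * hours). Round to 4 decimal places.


Capacity factor = actual output / maximum possible output
Maximum possible = rated * hours = 1610 * 8784 = 14142240 kWh
CF = 3897624 / 14142240
CF = 0.2756

0.2756


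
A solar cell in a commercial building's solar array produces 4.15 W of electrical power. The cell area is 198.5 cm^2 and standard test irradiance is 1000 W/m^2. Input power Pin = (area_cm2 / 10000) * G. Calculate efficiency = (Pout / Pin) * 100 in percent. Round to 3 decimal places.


First compute the input power:
  Pin = area_cm2 / 10000 * G = 198.5 / 10000 * 1000 = 19.85 W
Then compute efficiency:
  Efficiency = (Pout / Pin) * 100 = (4.15 / 19.85) * 100
  Efficiency = 20.907%

20.907


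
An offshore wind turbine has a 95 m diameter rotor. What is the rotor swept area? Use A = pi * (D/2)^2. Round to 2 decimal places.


Compute the rotor radius:
  r = D / 2 = 95 / 2 = 47.5 m
Calculate swept area:
  A = pi * r^2 = pi * 47.5^2
  A = 7088.22 m^2

7088.22


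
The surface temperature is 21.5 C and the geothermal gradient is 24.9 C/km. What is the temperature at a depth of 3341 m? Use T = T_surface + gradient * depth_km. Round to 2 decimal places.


Convert depth to km: 3341 / 1000 = 3.341 km
Temperature increase = gradient * depth_km = 24.9 * 3.341 = 83.19 C
Temperature at depth = T_surface + delta_T = 21.5 + 83.19
T = 104.69 C

104.69


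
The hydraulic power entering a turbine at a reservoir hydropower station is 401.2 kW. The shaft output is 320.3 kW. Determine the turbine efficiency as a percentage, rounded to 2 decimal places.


Turbine efficiency = (output power / input power) * 100
eta = (320.3 / 401.2) * 100
eta = 79.84%

79.84


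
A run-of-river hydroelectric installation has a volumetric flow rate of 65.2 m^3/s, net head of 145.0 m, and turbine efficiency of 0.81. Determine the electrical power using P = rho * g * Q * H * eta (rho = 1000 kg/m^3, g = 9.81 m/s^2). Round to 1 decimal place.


Apply the hydropower formula P = rho * g * Q * H * eta
rho * g = 1000 * 9.81 = 9810.0
P = 9810.0 * 65.2 * 145.0 * 0.81
P = 75122429.4 W

75122429.4


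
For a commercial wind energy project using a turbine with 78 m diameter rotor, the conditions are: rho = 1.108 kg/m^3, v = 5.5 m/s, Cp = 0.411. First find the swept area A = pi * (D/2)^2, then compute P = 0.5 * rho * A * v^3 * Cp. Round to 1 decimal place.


Step 1 -- Compute swept area:
  A = pi * (D/2)^2 = pi * (78/2)^2 = 4778.36 m^2
Step 2 -- Apply wind power equation:
  P = 0.5 * rho * A * v^3 * Cp
  v^3 = 5.5^3 = 166.375
  P = 0.5 * 1.108 * 4778.36 * 166.375 * 0.411
  P = 181016.7 W

181016.7


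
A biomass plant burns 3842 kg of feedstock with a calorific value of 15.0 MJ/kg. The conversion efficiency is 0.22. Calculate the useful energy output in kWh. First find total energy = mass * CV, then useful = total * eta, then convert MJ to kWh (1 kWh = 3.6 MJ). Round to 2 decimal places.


Total energy = mass * CV = 3842 * 15.0 = 57630.0 MJ
Useful energy = total * eta = 57630.0 * 0.22 = 12678.6 MJ
Convert to kWh: 12678.6 / 3.6
Useful energy = 3521.83 kWh

3521.83


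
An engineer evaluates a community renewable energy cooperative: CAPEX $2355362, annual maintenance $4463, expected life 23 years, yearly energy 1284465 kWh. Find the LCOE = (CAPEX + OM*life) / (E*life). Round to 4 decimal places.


Total cost = CAPEX + OM * lifetime = 2355362 + 4463 * 23 = 2355362 + 102649 = 2458011
Total generation = annual * lifetime = 1284465 * 23 = 29542695 kWh
LCOE = 2458011 / 29542695
LCOE = 0.0832 $/kWh

0.0832


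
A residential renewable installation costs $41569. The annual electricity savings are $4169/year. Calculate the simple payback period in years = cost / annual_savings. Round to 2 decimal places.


Simple payback period = initial cost / annual savings
Payback = 41569 / 4169
Payback = 9.97 years

9.97


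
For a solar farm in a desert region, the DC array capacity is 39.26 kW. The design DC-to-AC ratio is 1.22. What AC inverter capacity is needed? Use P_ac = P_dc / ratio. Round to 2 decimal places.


The inverter AC capacity is determined by the DC/AC ratio.
Given: P_dc = 39.26 kW, DC/AC ratio = 1.22
P_ac = P_dc / ratio = 39.26 / 1.22
P_ac = 32.18 kW

32.18


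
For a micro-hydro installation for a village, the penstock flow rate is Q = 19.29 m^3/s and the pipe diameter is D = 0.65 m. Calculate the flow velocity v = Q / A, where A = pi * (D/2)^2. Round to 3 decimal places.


Compute pipe cross-sectional area:
  A = pi * (D/2)^2 = pi * (0.65/2)^2 = 0.3318 m^2
Calculate velocity:
  v = Q / A = 19.29 / 0.3318
  v = 58.132 m/s

58.132


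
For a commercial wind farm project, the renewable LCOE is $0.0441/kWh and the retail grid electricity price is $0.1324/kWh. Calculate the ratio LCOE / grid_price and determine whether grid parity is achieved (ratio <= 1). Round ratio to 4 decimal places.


Compare LCOE to grid price:
  LCOE = $0.0441/kWh, Grid price = $0.1324/kWh
  Ratio = LCOE / grid_price = 0.0441 / 0.1324 = 0.3331
  Grid parity achieved (ratio <= 1)? yes

0.3331


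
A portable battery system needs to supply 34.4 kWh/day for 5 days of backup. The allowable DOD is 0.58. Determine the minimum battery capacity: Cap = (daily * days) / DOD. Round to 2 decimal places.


Total energy needed = daily * days = 34.4 * 5 = 172.0 kWh
Account for depth of discharge:
  Cap = total_energy / DOD = 172.0 / 0.58
  Cap = 296.55 kWh

296.55


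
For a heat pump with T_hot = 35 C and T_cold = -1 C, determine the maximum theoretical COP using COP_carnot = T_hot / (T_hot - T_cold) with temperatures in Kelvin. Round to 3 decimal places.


Convert to Kelvin:
  T_hot = 35 + 273.15 = 308.15 K
  T_cold = -1 + 273.15 = 272.15 K
Apply Carnot COP formula:
  COP = T_hot_K / (T_hot_K - T_cold_K) = 308.15 / 36.0
  COP = 8.560

8.560


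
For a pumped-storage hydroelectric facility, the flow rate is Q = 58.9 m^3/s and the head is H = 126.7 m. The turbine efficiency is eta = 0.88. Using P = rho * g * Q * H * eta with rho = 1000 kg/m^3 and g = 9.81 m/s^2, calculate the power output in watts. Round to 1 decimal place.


Apply the hydropower formula P = rho * g * Q * H * eta
rho * g = 1000 * 9.81 = 9810.0
P = 9810.0 * 58.9 * 126.7 * 0.88
P = 64423392.3 W

64423392.3


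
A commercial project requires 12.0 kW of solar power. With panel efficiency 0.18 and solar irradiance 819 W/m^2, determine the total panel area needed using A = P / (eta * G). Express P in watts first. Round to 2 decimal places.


Convert target power to watts: P = 12.0 * 1000 = 12000.0 W
Compute denominator: eta * G = 0.18 * 819 = 147.42
Required area A = P / (eta * G) = 12000.0 / 147.42
A = 81.40 m^2

81.40


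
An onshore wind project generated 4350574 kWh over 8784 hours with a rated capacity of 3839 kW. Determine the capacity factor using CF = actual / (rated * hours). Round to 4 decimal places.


Capacity factor = actual output / maximum possible output
Maximum possible = rated * hours = 3839 * 8784 = 33721776 kWh
CF = 4350574 / 33721776
CF = 0.1290

0.1290


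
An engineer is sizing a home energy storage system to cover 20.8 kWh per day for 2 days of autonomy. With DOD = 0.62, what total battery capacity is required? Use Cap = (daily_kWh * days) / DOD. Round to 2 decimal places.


Total energy needed = daily * days = 20.8 * 2 = 41.6 kWh
Account for depth of discharge:
  Cap = total_energy / DOD = 41.6 / 0.62
  Cap = 67.10 kWh

67.10


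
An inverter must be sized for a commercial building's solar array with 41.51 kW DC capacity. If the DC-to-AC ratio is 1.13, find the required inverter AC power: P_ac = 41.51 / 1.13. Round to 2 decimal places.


The inverter AC capacity is determined by the DC/AC ratio.
Given: P_dc = 41.51 kW, DC/AC ratio = 1.13
P_ac = P_dc / ratio = 41.51 / 1.13
P_ac = 36.73 kW

36.73


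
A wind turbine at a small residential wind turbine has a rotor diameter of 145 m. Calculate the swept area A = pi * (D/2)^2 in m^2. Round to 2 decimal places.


Compute the rotor radius:
  r = D / 2 = 145 / 2 = 72.5 m
Calculate swept area:
  A = pi * r^2 = pi * 72.5^2
  A = 16513.00 m^2

16513.00


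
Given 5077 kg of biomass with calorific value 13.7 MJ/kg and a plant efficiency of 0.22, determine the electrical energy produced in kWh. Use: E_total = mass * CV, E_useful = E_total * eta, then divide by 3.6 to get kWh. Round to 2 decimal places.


Total energy = mass * CV = 5077 * 13.7 = 69554.9 MJ
Useful energy = total * eta = 69554.9 * 0.22 = 15302.08 MJ
Convert to kWh: 15302.08 / 3.6
Useful energy = 4250.58 kWh

4250.58


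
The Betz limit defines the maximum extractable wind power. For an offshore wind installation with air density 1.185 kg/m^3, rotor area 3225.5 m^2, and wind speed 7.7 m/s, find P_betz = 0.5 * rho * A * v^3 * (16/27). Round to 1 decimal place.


The Betz coefficient Cp_max = 16/27 = 0.5926
v^3 = 7.7^3 = 456.533
P_betz = 0.5 * rho * A * v^3 * Cp_max
P_betz = 0.5 * 1.185 * 3225.5 * 456.533 * 0.5926
P_betz = 517027.7 W

517027.7


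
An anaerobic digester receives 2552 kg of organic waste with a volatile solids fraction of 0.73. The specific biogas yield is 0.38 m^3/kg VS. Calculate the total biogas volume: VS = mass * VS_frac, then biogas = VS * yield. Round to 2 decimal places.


Compute volatile solids:
  VS = mass * VS_fraction = 2552 * 0.73 = 1862.96 kg
Calculate biogas volume:
  Biogas = VS * specific_yield = 1862.96 * 0.38
  Biogas = 707.92 m^3

707.92


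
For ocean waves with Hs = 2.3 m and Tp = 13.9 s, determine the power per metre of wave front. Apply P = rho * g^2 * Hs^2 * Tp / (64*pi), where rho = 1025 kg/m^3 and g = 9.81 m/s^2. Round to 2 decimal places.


Apply wave power formula:
  g^2 = 9.81^2 = 96.2361
  Hs^2 = 2.3^2 = 5.29
  Numerator = rho * g^2 * Hs^2 * Tp = 1025 * 96.2361 * 5.29 * 13.9 = 7253245.09
  Denominator = 64 * pi = 201.0619
  P = 7253245.09 / 201.0619 = 36074.68 W/m

36074.68


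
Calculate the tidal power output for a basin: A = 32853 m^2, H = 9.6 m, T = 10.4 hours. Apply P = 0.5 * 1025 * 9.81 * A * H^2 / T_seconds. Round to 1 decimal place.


Convert period to seconds: T = 10.4 * 3600 = 37440.0 s
H^2 = 9.6^2 = 92.16
P = 0.5 * rho * g * A * H^2 / T
P = 0.5 * 1025 * 9.81 * 32853 * 92.16 / 37440.0
P = 406578.6 W

406578.6


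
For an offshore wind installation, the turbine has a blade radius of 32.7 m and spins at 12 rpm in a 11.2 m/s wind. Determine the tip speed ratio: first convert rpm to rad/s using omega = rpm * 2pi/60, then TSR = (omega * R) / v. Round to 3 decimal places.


Convert rotational speed to rad/s:
  omega = 12 * 2 * pi / 60 = 1.2566 rad/s
Compute tip speed:
  v_tip = omega * R = 1.2566 * 32.7 = 41.092 m/s
Tip speed ratio:
  TSR = v_tip / v_wind = 41.092 / 11.2 = 3.669

3.669


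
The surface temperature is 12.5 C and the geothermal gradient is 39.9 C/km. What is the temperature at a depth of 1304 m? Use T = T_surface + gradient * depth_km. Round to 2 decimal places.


Convert depth to km: 1304 / 1000 = 1.304 km
Temperature increase = gradient * depth_km = 39.9 * 1.304 = 52.03 C
Temperature at depth = T_surface + delta_T = 12.5 + 52.03
T = 64.53 C

64.53


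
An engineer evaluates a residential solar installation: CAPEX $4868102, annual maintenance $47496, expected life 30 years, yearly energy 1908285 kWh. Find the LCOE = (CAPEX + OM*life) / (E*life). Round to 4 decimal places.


Total cost = CAPEX + OM * lifetime = 4868102 + 47496 * 30 = 4868102 + 1424880 = 6292982
Total generation = annual * lifetime = 1908285 * 30 = 57248550 kWh
LCOE = 6292982 / 57248550
LCOE = 0.1099 $/kWh

0.1099


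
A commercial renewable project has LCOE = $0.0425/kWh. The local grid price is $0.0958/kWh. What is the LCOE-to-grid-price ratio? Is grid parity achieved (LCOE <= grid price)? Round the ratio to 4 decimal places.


Compare LCOE to grid price:
  LCOE = $0.0425/kWh, Grid price = $0.0958/kWh
  Ratio = LCOE / grid_price = 0.0425 / 0.0958 = 0.4436
  Grid parity achieved (ratio <= 1)? yes

0.4436


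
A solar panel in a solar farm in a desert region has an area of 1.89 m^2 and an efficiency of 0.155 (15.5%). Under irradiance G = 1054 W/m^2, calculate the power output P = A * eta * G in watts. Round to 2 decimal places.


Use the solar power formula P = A * eta * G.
Given: A = 1.89 m^2, eta = 0.155, G = 1054 W/m^2
P = 1.89 * 0.155 * 1054
P = 308.77 W

308.77


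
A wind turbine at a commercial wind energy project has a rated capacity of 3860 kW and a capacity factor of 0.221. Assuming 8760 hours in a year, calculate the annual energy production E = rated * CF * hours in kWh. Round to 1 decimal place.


Annual energy = rated_kW * capacity_factor * hours_per_year
Given: P_rated = 3860 kW, CF = 0.221, hours = 8760
E = 3860 * 0.221 * 8760
E = 7472805.6 kWh

7472805.6


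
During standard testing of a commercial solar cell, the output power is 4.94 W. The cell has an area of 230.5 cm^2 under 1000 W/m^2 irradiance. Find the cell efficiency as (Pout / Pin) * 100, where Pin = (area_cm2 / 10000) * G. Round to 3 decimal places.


First compute the input power:
  Pin = area_cm2 / 10000 * G = 230.5 / 10000 * 1000 = 23.05 W
Then compute efficiency:
  Efficiency = (Pout / Pin) * 100 = (4.94 / 23.05) * 100
  Efficiency = 21.432%

21.432


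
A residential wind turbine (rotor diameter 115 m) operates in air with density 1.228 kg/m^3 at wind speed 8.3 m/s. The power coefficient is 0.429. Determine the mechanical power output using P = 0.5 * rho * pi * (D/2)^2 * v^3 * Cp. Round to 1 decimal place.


Step 1 -- Compute swept area:
  A = pi * (D/2)^2 = pi * (115/2)^2 = 10386.89 m^2
Step 2 -- Apply wind power equation:
  P = 0.5 * rho * A * v^3 * Cp
  v^3 = 8.3^3 = 571.787
  P = 0.5 * 1.228 * 10386.89 * 571.787 * 0.429
  P = 1564391.7 W

1564391.7


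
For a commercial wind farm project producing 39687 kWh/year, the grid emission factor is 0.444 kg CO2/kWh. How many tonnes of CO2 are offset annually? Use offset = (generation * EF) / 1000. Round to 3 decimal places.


CO2 offset in kg = generation * emission_factor
CO2 offset = 39687 * 0.444 = 17621.03 kg
Convert to tonnes:
  CO2 offset = 17621.03 / 1000 = 17.621 tonnes

17.621


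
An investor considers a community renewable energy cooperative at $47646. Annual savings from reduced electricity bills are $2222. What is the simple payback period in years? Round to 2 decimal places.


Simple payback period = initial cost / annual savings
Payback = 47646 / 2222
Payback = 21.44 years

21.44


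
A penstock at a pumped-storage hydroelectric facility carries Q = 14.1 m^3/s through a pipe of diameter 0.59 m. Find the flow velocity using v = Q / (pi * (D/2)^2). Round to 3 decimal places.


Compute pipe cross-sectional area:
  A = pi * (D/2)^2 = pi * (0.59/2)^2 = 0.2734 m^2
Calculate velocity:
  v = Q / A = 14.1 / 0.2734
  v = 51.573 m/s

51.573


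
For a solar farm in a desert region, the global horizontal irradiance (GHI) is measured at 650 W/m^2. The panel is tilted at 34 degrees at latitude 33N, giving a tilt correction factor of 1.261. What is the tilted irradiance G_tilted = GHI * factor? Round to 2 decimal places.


Identify the given values:
  GHI = 650 W/m^2, tilt correction factor = 1.261
Apply the formula G_tilted = GHI * factor:
  G_tilted = 650 * 1.261
  G_tilted = 819.65 W/m^2

819.65


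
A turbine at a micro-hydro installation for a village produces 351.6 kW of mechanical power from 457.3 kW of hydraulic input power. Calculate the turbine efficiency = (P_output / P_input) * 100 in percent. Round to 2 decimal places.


Turbine efficiency = (output power / input power) * 100
eta = (351.6 / 457.3) * 100
eta = 76.89%

76.89


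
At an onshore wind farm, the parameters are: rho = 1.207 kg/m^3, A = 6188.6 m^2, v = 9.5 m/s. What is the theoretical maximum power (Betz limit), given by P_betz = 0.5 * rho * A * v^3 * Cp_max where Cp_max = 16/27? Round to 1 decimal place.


The Betz coefficient Cp_max = 16/27 = 0.5926
v^3 = 9.5^3 = 857.375
P_betz = 0.5 * rho * A * v^3 * Cp_max
P_betz = 0.5 * 1.207 * 6188.6 * 857.375 * 0.5926
P_betz = 1897565.3 W

1897565.3


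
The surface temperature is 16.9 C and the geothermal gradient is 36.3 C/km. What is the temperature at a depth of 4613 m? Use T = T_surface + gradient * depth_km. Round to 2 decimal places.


Convert depth to km: 4613 / 1000 = 4.613 km
Temperature increase = gradient * depth_km = 36.3 * 4.613 = 167.45 C
Temperature at depth = T_surface + delta_T = 16.9 + 167.45
T = 184.35 C

184.35


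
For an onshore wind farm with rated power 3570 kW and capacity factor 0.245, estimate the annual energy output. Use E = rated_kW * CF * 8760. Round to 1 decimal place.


Annual energy = rated_kW * capacity_factor * hours_per_year
Given: P_rated = 3570 kW, CF = 0.245, hours = 8760
E = 3570 * 0.245 * 8760
E = 7661934.0 kWh

7661934.0


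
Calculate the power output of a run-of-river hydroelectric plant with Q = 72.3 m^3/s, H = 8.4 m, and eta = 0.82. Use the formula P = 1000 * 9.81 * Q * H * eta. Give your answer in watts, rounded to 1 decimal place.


Apply the hydropower formula P = rho * g * Q * H * eta
rho * g = 1000 * 9.81 = 9810.0
P = 9810.0 * 72.3 * 8.4 * 0.82
P = 4885403.5 W

4885403.5


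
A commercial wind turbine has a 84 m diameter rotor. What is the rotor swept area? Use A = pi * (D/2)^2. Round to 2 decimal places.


Compute the rotor radius:
  r = D / 2 = 84 / 2 = 42.0 m
Calculate swept area:
  A = pi * r^2 = pi * 42.0^2
  A = 5541.77 m^2

5541.77


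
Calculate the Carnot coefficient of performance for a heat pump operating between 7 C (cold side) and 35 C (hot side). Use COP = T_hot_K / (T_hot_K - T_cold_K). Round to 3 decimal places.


Convert to Kelvin:
  T_hot = 35 + 273.15 = 308.15 K
  T_cold = 7 + 273.15 = 280.15 K
Apply Carnot COP formula:
  COP = T_hot_K / (T_hot_K - T_cold_K) = 308.15 / 28.0
  COP = 11.005

11.005


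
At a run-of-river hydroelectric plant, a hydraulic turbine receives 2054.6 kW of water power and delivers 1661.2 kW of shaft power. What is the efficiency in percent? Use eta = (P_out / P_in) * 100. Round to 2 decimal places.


Turbine efficiency = (output power / input power) * 100
eta = (1661.2 / 2054.6) * 100
eta = 80.85%

80.85


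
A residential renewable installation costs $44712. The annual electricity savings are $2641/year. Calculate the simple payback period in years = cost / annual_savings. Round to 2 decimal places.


Simple payback period = initial cost / annual savings
Payback = 44712 / 2641
Payback = 16.93 years

16.93


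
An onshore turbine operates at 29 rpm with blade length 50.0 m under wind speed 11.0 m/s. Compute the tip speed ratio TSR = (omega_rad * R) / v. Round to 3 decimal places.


Convert rotational speed to rad/s:
  omega = 29 * 2 * pi / 60 = 3.0369 rad/s
Compute tip speed:
  v_tip = omega * R = 3.0369 * 50.0 = 151.844 m/s
Tip speed ratio:
  TSR = v_tip / v_wind = 151.844 / 11.0 = 13.804

13.804


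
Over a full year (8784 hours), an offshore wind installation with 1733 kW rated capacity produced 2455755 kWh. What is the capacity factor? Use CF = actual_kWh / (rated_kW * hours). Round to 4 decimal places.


Capacity factor = actual output / maximum possible output
Maximum possible = rated * hours = 1733 * 8784 = 15222672 kWh
CF = 2455755 / 15222672
CF = 0.1613

0.1613


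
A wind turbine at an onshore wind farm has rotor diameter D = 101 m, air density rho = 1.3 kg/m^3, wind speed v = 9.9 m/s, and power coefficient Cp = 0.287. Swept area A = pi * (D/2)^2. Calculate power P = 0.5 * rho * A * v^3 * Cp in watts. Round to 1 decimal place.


Step 1 -- Compute swept area:
  A = pi * (D/2)^2 = pi * (101/2)^2 = 8011.85 m^2
Step 2 -- Apply wind power equation:
  P = 0.5 * rho * A * v^3 * Cp
  v^3 = 9.9^3 = 970.299
  P = 0.5 * 1.3 * 8011.85 * 970.299 * 0.287
  P = 1450218.6 W

1450218.6


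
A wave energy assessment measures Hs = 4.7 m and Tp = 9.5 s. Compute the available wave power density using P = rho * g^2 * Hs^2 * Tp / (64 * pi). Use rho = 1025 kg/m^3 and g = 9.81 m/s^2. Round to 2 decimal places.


Apply wave power formula:
  g^2 = 9.81^2 = 96.2361
  Hs^2 = 4.7^2 = 22.09
  Numerator = rho * g^2 * Hs^2 * Tp = 1025 * 96.2361 * 22.09 * 9.5 = 20700517.43
  Denominator = 64 * pi = 201.0619
  P = 20700517.43 / 201.0619 = 102955.93 W/m

102955.93


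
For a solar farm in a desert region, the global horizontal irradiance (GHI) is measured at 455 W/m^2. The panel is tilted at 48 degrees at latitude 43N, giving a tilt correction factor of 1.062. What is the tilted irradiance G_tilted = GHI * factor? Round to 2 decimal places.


Identify the given values:
  GHI = 455 W/m^2, tilt correction factor = 1.062
Apply the formula G_tilted = GHI * factor:
  G_tilted = 455 * 1.062
  G_tilted = 483.21 W/m^2

483.21


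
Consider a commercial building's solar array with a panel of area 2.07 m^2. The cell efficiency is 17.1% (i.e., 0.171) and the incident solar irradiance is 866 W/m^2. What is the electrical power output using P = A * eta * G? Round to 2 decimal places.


Use the solar power formula P = A * eta * G.
Given: A = 2.07 m^2, eta = 0.171, G = 866 W/m^2
P = 2.07 * 0.171 * 866
P = 306.54 W

306.54


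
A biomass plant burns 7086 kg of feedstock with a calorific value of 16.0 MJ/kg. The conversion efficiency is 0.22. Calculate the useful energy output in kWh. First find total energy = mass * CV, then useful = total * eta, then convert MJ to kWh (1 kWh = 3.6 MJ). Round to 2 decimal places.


Total energy = mass * CV = 7086 * 16.0 = 113376.0 MJ
Useful energy = total * eta = 113376.0 * 0.22 = 24942.72 MJ
Convert to kWh: 24942.72 / 3.6
Useful energy = 6928.53 kWh

6928.53


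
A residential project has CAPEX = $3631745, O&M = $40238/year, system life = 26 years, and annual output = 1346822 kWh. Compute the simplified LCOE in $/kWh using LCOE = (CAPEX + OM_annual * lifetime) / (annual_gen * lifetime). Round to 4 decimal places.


Total cost = CAPEX + OM * lifetime = 3631745 + 40238 * 26 = 3631745 + 1046188 = 4677933
Total generation = annual * lifetime = 1346822 * 26 = 35017372 kWh
LCOE = 4677933 / 35017372
LCOE = 0.1336 $/kWh

0.1336


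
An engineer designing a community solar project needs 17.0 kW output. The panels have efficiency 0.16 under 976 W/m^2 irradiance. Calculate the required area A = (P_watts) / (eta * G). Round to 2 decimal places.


Convert target power to watts: P = 17.0 * 1000 = 17000.0 W
Compute denominator: eta * G = 0.16 * 976 = 156.16
Required area A = P / (eta * G) = 17000.0 / 156.16
A = 108.86 m^2

108.86


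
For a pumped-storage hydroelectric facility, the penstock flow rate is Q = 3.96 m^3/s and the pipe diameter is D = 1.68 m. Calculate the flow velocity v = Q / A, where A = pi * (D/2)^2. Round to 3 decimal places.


Compute pipe cross-sectional area:
  A = pi * (D/2)^2 = pi * (1.68/2)^2 = 2.2167 m^2
Calculate velocity:
  v = Q / A = 3.96 / 2.2167
  v = 1.786 m/s

1.786


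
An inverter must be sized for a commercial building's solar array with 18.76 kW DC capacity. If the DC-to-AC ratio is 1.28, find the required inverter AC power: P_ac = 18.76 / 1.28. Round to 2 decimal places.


The inverter AC capacity is determined by the DC/AC ratio.
Given: P_dc = 18.76 kW, DC/AC ratio = 1.28
P_ac = P_dc / ratio = 18.76 / 1.28
P_ac = 14.66 kW

14.66


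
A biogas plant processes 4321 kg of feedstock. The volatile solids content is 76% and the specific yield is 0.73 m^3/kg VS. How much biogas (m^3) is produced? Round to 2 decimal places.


Compute volatile solids:
  VS = mass * VS_fraction = 4321 * 0.76 = 3283.96 kg
Calculate biogas volume:
  Biogas = VS * specific_yield = 3283.96 * 0.73
  Biogas = 2397.29 m^3

2397.29


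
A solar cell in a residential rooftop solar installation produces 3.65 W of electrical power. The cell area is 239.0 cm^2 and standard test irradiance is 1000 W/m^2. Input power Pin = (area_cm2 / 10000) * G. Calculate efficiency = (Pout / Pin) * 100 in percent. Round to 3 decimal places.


First compute the input power:
  Pin = area_cm2 / 10000 * G = 239.0 / 10000 * 1000 = 23.9 W
Then compute efficiency:
  Efficiency = (Pout / Pin) * 100 = (3.65 / 23.9) * 100
  Efficiency = 15.272%

15.272
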